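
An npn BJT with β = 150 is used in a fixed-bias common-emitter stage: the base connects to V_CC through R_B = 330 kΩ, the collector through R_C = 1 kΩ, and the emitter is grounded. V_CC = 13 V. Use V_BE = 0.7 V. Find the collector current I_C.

Base loop: V_CC = I_B·R_B + V_BE, so I_B = (13 − 0.7)/330 kΩ = 0.0373 mA.
In the active region I_C = β·I_B = 150 × 0.0373 = 5.59 mA.
Collector loop: V_CE = V_CC − I_C·R_C = 13 − 5.59×1 = 7.41 V.
Since V_CE = 7.41 V > V_CE(sat) ≈ 0.2 V, the transistor is in the active region as assumed.

I_C ≈ 5.6 mA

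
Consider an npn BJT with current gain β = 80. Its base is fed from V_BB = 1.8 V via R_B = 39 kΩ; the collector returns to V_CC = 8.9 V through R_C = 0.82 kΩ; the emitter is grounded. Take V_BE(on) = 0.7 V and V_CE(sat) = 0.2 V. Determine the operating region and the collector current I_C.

active; I_C ≈ 2.3 mA

Assume active. Base-emitter loop: I_B = (V_BB − V_BE)/R_B = (1.8 − 0.7)/39 = 0.0282 mA.
I_C = β·I_B = 80×0.0282 = 2.26 mA.
V_CE = V_CC − I_C·R_C = 8.9 − 2.26×0.82 = 7.05 V > V_CE(sat), so the active-region assumption holds.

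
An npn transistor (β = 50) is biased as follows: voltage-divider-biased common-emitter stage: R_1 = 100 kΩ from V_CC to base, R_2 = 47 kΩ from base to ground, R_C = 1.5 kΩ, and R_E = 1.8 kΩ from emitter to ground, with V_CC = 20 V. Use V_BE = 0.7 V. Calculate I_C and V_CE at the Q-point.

I_C ≈ 2.3 mA, V_CE ≈ 12 V

Thevenize the base divider: V_Th = V_CC·R_2/(R_1+R_2) = 20×47/147 = 6.39 V, R_Th = R_1‖R_2 = 32 kΩ.
Base-emitter loop: V_Th = I_B·R_Th + V_BE + (β+1)I_B·R_E, so I_B = (6.39 − 0.7) / (32 + 51×1.8) = 0.046 mA.
I_C = β·I_B = 50×0.046 = 2.3 mA, and I_E = (β+1)I_B = 2.35 mA.
V_CE = V_CC − I_C·R_C − I_E·R_E = 20 − 2.3×1.5 − 2.35×1.8 = 12.3 V.
V_CE = 12.3 V > 0.2 V confirms active-region operation.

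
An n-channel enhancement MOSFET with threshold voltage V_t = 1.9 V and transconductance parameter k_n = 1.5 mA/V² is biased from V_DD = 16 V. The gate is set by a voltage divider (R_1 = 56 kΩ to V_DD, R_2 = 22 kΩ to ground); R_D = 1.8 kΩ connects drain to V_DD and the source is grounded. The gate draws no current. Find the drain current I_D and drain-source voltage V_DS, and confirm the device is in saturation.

I_D ≈ 5.1 mA, V_DS ≈ 6.8 V

V_G = V_DD·R_2/(R_1+R_2) = 16×22/78 = 4.51 V. With the source grounded, V_GS = V_G = 4.51 V.
Assume saturation: I_D = (k_n/2)(V_GS − V_t)² = (1.5/2)×(4.51 − 1.9)² = 0.75×2.61² = 5.12 mA.
V_DS = V_DD − I_D·R_D = 16 − 5.12×1.8 = 6.78 V.
Saturation requires V_DS ≥ V_GS − V_t = 2.61 V; 6.78 ≥ 2.61 ✓.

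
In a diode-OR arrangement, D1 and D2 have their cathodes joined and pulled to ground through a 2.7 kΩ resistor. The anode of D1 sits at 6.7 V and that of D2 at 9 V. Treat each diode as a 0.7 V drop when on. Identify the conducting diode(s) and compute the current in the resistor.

Assume both conduct. Then node N would need to be at both 6.7−0.7 = 6 V and 9−0.7 = 8.3 V, which is impossible.
Assume only D2 conducts: V_N = 9 − 0.7 = 8.3 V, so I_R = 8.3/2.7 = 3.07 mA.
Check D1: its anode-to-cathode voltage is 6.7 − 8.3 = -1.6 V < 0.7 V, so it is off. The assumption is consistent.

Only D2 conducts; I_R ≈ 3.1 mA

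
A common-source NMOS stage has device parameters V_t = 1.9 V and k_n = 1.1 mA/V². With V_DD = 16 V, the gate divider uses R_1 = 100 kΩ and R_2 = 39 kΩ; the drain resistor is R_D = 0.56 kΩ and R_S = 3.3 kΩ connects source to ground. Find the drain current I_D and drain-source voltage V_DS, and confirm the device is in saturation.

V_G = V_DD·R_2/(R_1+R_2) = 16×39/139 = 4.49 V.
Assume saturation: I_D = (k_n/2)(V_GS − V_t)² with V_GS = V_G − I_D·R_S = 4.49 − 3.3·I_D.
Substituting gives 5.99·I_D² − 10.4·I_D + 3.69 = 0, with roots I_D = 0.497 or 1.24 mA.
The root I_D = 1.24 mA gives V_GS = 0.399 V ≤ V_t, so take I_D = 0.497 mA.
Then V_GS = 2.85 V and V_DS = V_DD − I_D(R_D+R_S) = 16 − 0.497×3.86 = 14.1 V.
Saturation requires V_DS ≥ V_GS − V_t = 0.95 V; 14.1 ≥ 0.95 ✓.

I_D ≈ 0.5 mA, V_DS ≈ 14 V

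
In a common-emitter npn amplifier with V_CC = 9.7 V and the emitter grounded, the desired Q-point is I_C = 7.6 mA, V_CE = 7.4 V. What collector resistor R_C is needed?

R_C ≈ 0.3 kΩ

Collector loop: V_CC = I_C·R_C + V_CE.
R_C = (V_CC − V_CE)/I_C = (9.7 − 7.4)/7.6 = 0.303 kΩ.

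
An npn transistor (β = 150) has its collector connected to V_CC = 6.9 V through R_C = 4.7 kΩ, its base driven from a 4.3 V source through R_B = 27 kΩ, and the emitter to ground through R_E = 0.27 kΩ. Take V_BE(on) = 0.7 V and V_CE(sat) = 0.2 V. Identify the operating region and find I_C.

saturation; I_C ≈ 1.3 mA

Assume active: I_B = (4.3 − 0.7)/(27 + 151×0.27) = 0.0531 mA, I_C = β·I_B = 7.97 mA.
Then V_CE = 6.9 − 7.97×4.7 − 8.02×0.27 = -32.7 V < 0.2 V — the active assumption fails.
Re-solve with V_CE = 0.2 V. KCL at the emitter: V_E/R_E = (V_BB−0.7−V_E)/R_B + (V_CC−0.2−V_E)/R_C, giving V_E = 0.394 V.
I_C = (V_CC − 0.2 − V_E)/R_C = (6.7 − 0.394)/4.7 = 1.34 mA.
Check: I_B = (3.6 − 0.394)/27 = 0.119 mA, and β·I_B = 17.8 mA > I_C, confirming saturation.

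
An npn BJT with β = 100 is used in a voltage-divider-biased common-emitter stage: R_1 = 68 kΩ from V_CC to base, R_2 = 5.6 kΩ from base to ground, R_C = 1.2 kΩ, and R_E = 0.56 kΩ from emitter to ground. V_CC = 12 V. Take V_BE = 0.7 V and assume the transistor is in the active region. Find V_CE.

V_CE ≈ 11 V

Thevenize the base divider: V_Th = V_CC·R_2/(R_1+R_2) = 12×5.6/73.6 = 0.913 V, R_Th = R_1‖R_2 = 5.17 kΩ.
Base-emitter loop: V_Th = I_B·R_Th + V_BE + (β+1)I_B·R_E, so I_B = (0.913 − 0.7) / (5.17 + 101×0.56) = 0.00345 mA.
I_C = β·I_B = 100×0.00345 = 0.345 mA, and I_E = (β+1)I_B = 0.349 mA.
V_CE = V_CC − I_C·R_C − I_E·R_E = 12 − 0.345×1.2 − 0.349×0.56 = 11.4 V.
V_CE = 11.4 V > 0.2 V confirms active-region operation.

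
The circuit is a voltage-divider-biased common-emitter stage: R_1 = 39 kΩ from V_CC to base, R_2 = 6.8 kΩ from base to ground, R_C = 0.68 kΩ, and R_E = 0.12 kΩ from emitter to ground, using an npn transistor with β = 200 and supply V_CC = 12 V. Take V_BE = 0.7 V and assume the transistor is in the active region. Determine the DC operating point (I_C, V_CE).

I_C ≈ 7.2 mA, V_CE ≈ 6.2 V

Thevenize the base divider: V_Th = V_CC·R_2/(R_1+R_2) = 12×6.8/45.8 = 1.78 V, R_Th = R_1‖R_2 = 5.79 kΩ.
Base-emitter loop: V_Th = I_B·R_Th + V_BE + (β+1)I_B·R_E, so I_B = (1.78 − 0.7) / (5.79 + 201×0.12) = 0.0362 mA.
I_C = β·I_B = 200×0.0362 = 7.23 mA, and I_E = (β+1)I_B = 7.27 mA.
V_CE = V_CC − I_C·R_C − I_E·R_E = 12 − 7.23×0.68 − 7.27×0.12 = 6.21 V.
V_CE = 6.21 V > 0.2 V confirms active-region operation.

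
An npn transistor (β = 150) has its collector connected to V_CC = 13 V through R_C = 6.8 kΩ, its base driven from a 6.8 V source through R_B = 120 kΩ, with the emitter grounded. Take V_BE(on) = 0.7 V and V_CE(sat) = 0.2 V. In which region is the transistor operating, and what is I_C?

Assume active: I_B = (6.8 − 0.7)/120 = 0.0508 mA, giving I_C = β·I_B = 7.62 mA.
But then V_CE = 13 − 7.62×6.8 = -38.8 V < V_CE(sat) = 0.2 V — impossible in the active region.
So the transistor is saturated. With V_CE = 0.2 V, I_C = (V_CC − 0.2)/R_C = 12.8/6.8 = 1.88 mA.
Check: β·I_B = 7.62 mA > I_C = 1.88 mA, confirming saturation.

saturation; I_C ≈ 1.9 mA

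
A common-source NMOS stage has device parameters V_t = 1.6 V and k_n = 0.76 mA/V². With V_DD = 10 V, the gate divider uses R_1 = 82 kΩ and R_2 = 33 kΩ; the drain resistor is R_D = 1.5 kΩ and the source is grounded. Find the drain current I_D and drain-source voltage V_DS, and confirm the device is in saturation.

V_G = V_DD·R_2/(R_1+R_2) = 10×33/115 = 2.87 V. With the source grounded, V_GS = V_G = 2.87 V.
Assume saturation: I_D = (k_n/2)(V_GS − V_t)² = (0.76/2)×(2.87 − 1.6)² = 0.38×1.27² = 0.612 mA.
V_DS = V_DD − I_D·R_D = 10 − 0.612×1.5 = 9.08 V.
Saturation requires V_DS ≥ V_GS − V_t = 1.27 V; 9.08 ≥ 1.27 ✓.

I_D ≈ 0.61 mA, V_DS ≈ 9.1 V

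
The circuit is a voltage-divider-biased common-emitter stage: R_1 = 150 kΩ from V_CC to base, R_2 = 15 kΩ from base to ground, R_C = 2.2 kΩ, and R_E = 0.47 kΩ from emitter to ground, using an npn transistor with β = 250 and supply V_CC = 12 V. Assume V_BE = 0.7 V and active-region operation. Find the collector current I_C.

I_C ≈ 0.74 mA

Thevenize the base divider: V_Th = V_CC·R_2/(R_1+R_2) = 12×15/165 = 1.09 V, R_Th = R_1‖R_2 = 13.6 kΩ.
Base-emitter loop: V_Th = I_B·R_Th + V_BE + (β+1)I_B·R_E, so I_B = (1.09 − 0.7) / (13.6 + 251×0.47) = 0.00297 mA.
I_C = β·I_B = 250×0.00297 = 0.743 mA, and I_E = (β+1)I_B = 0.746 mA.
V_CE = V_CC − I_C·R_C − I_E·R_E = 12 − 0.743×2.2 − 0.746×0.47 = 10 V.
V_CE = 10 V > 0.2 V confirms active-region operation.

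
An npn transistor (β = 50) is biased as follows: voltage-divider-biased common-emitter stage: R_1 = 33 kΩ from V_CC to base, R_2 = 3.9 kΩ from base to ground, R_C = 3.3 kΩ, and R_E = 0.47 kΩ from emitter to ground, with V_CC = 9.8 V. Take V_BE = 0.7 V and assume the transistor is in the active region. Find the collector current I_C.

I_C ≈ 0.61 mA

Thevenize the base divider: V_Th = V_CC·R_2/(R_1+R_2) = 9.8×3.9/36.9 = 1.04 V, R_Th = R_1‖R_2 = 3.49 kΩ.
Base-emitter loop: V_Th = I_B·R_Th + V_BE + (β+1)I_B·R_E, so I_B = (1.04 − 0.7) / (3.49 + 51×0.47) = 0.0122 mA.
I_C = β·I_B = 50×0.0122 = 0.611 mA, and I_E = (β+1)I_B = 0.624 mA.
V_CE = V_CC − I_C·R_C − I_E·R_E = 9.8 − 0.611×3.3 − 0.624×0.47 = 7.49 V.
V_CE = 7.49 V > 0.2 V confirms active-region operation.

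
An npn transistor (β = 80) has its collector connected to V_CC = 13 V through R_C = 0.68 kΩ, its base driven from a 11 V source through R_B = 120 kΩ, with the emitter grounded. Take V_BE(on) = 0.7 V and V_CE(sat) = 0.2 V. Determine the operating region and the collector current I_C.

active; I_C ≈ 6.9 mA

Assume active. Base-emitter loop: I_B = (V_BB − V_BE)/R_B = (11 − 0.7)/120 = 0.0858 mA.
I_C = β·I_B = 80×0.0858 = 6.87 mA.
V_CE = V_CC − I_C·R_C = 13 − 6.87×0.68 = 8.33 V > V_CE(sat), so the active-region assumption holds.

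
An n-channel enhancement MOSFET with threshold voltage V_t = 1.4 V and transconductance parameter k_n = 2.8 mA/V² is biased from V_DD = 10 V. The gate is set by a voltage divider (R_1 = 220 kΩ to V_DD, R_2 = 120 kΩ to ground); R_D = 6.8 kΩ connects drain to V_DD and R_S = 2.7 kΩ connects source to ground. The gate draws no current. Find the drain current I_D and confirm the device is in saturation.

I_D ≈ 0.56 mA

V_G = V_DD·R_2/(R_1+R_2) = 10×120/340 = 3.53 V.
Assume saturation: I_D = (k_n/2)(V_GS − V_t)² with V_GS = V_G − I_D·R_S = 3.53 − 2.7·I_D.
Substituting gives 10.2·I_D² − 17.1·I_D + 6.35 = 0, with roots I_D = 0.555 or 1.12 mA.
The root I_D = 1.12 mA gives V_GS = 0.506 V ≤ V_t, so take I_D = 0.555 mA.
Then V_GS = 2.03 V and V_DS = V_DD − I_D(R_D+R_S) = 10 − 0.555×9.5 = 4.72 V.
Saturation requires V_DS ≥ V_GS − V_t = 0.63 V; 4.72 ≥ 0.63 ✓.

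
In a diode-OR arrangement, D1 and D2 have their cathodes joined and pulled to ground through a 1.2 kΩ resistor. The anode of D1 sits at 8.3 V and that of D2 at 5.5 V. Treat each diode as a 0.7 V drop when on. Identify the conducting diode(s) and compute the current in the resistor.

Only D1 conducts; I_R ≈ 6.3 mA

Assume both conduct. Then node N would need to be at both 8.3−0.7 = 7.6 V and 5.5−0.7 = 4.8 V, which is impossible.
Assume only D1 conducts: V_N = 8.3 − 0.7 = 7.6 V, so I_R = 7.6/1.2 = 6.33 mA.
Check D2: its anode-to-cathode voltage is 5.5 − 7.6 = -2.1 V < 0.7 V, so it is off. The assumption is consistent.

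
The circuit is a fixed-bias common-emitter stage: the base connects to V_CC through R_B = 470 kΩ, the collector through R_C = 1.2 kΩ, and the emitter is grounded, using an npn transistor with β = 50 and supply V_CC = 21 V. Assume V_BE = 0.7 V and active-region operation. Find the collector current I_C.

I_C ≈ 2.2 mA

Base loop: V_CC = I_B·R_B + V_BE, so I_B = (21 − 0.7)/470 kΩ = 0.0432 mA.
In the active region I_C = β·I_B = 50 × 0.0432 = 2.16 mA.
Collector loop: V_CE = V_CC − I_C·R_C = 21 − 2.16×1.2 = 18.4 V.
Since V_CE = 18.4 V > V_CE(sat) ≈ 0.2 V, the transistor is in the active region as assumed.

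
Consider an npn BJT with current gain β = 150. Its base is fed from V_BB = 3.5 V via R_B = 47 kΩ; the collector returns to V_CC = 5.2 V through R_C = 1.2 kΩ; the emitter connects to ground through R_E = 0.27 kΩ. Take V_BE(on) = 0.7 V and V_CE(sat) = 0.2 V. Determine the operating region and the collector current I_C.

saturation; I_C ≈ 3.4 mA

Assume active: I_B = (3.5 − 0.7)/(47 + 151×0.27) = 0.0319 mA, I_C = β·I_B = 4.79 mA.
Then V_CE = 5.2 − 4.79×1.2 − 4.82×0.27 = -1.84 V < 0.2 V — the active assumption fails.
Re-solve with V_CE = 0.2 V. KCL at the emitter: V_E/R_E = (V_BB−0.7−V_E)/R_B + (V_CC−0.2−V_E)/R_C, giving V_E = 0.927 V.
I_C = (V_CC − 0.2 − V_E)/R_C = (5 − 0.927)/1.2 = 3.39 mA.
Check: I_B = (2.8 − 0.927)/47 = 0.0398 mA, and β·I_B = 5.98 mA > I_C, confirming saturation.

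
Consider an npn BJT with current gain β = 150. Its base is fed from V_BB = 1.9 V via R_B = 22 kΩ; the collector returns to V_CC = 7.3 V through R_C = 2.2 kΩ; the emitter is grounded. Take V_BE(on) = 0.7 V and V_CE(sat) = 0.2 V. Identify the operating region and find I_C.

Assume active: I_B = (1.9 − 0.7)/22 = 0.0545 mA, giving I_C = β·I_B = 8.18 mA.
But then V_CE = 7.3 − 8.18×2.2 = -10.7 V < V_CE(sat) = 0.2 V — impossible in the active region.
So the transistor is saturated. With V_CE = 0.2 V, I_C = (V_CC − 0.2)/R_C = 7.1/2.2 = 3.23 mA.
Check: β·I_B = 8.18 mA > I_C = 3.23 mA, confirming saturation.

saturation; I_C ≈ 3.2 mA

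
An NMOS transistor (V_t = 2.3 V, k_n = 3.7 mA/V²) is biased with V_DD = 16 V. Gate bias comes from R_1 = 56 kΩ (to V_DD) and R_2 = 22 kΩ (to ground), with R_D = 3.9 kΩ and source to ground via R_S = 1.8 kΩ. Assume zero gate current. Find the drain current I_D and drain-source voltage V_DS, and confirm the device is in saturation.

I_D ≈ 0.85 mA, V_DS ≈ 11 V

V_G = V_DD·R_2/(R_1+R_2) = 16×22/78 = 4.51 V.
Assume saturation: I_D = (k_n/2)(V_GS − V_t)² with V_GS = V_G − I_D·R_S = 4.51 − 1.8·I_D.
Substituting gives 5.99·I_D² − 15.7·I_D + 9.06 = 0, with roots I_D = 0.852 or 1.77 mA.
The root I_D = 1.77 mA gives V_GS = 1.32 V ≤ V_t, so take I_D = 0.852 mA.
Then V_GS = 2.98 V and V_DS = V_DD − I_D(R_D+R_S) = 16 − 0.852×5.7 = 11.1 V.
Saturation requires V_DS ≥ V_GS − V_t = 0.679 V; 11.1 ≥ 0.679 ✓.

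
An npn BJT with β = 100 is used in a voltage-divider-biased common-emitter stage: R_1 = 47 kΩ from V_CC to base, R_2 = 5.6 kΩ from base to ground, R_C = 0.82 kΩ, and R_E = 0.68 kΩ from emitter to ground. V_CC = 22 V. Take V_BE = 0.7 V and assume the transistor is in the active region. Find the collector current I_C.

Thevenize the base divider: V_Th = V_CC·R_2/(R_1+R_2) = 22×5.6/52.6 = 2.34 V, R_Th = R_1‖R_2 = 5 kΩ.
Base-emitter loop: V_Th = I_B·R_Th + V_BE + (β+1)I_B·R_E, so I_B = (2.34 − 0.7) / (5 + 101×0.68) = 0.0223 mA.
I_C = β·I_B = 100×0.0223 = 2.23 mA, and I_E = (β+1)I_B = 2.25 mA.
V_CE = V_CC − I_C·R_C − I_E·R_E = 22 − 2.23×0.82 − 2.25×0.68 = 18.6 V.
V_CE = 18.6 V > 0.2 V confirms active-region operation.

I_C ≈ 2.2 mA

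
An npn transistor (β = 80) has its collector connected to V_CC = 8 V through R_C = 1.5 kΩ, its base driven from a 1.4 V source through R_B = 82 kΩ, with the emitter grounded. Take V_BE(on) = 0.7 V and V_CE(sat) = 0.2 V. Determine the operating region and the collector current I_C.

active; I_C ≈ 0.68 mA

Assume active. Base-emitter loop: I_B = (V_BB − V_BE)/R_B = (1.4 − 0.7)/82 = 0.00854 mA.
I_C = β·I_B = 80×0.00854 = 0.683 mA.
V_CE = V_CC − I_C·R_C = 8 − 0.683×1.5 = 6.98 V > V_CE(sat), so the active-region assumption holds.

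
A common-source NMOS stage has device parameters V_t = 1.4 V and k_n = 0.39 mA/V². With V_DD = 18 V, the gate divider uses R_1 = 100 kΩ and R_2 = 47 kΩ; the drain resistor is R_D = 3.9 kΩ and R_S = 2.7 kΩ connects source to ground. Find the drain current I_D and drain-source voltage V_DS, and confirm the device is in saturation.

I_D ≈ 0.84 mA, V_DS ≈ 12 V

V_G = V_DD·R_2/(R_1+R_2) = 18×47/147 = 5.76 V.
Assume saturation: I_D = (k_n/2)(V_GS − V_t)² with V_GS = V_G − I_D·R_S = 5.76 − 2.7·I_D.
Substituting gives 1.42·I_D² − 5.59·I_D + 3.7 = 0, with roots I_D = 0.843 or 3.09 mA.
The root I_D = 3.09 mA gives V_GS = -2.58 V ≤ V_t, so take I_D = 0.843 mA.
Then V_GS = 3.48 V and V_DS = V_DD − I_D(R_D+R_S) = 18 − 0.843×6.6 = 12.4 V.
Saturation requires V_DS ≥ V_GS − V_t = 2.08 V; 12.4 ≥ 2.08 ✓.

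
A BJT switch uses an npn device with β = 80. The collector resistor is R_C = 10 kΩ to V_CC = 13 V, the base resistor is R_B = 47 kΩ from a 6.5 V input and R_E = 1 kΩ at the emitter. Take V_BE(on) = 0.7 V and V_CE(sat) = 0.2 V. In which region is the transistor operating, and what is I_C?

saturation; I_C ≈ 1.2 mA

Assume active: I_B = (6.5 − 0.7)/(47 + 81×1) = 0.0453 mA, I_C = β·I_B = 3.62 mA.
Then V_CE = 13 − 3.62×10 − 3.67×1 = -26.9 V < 0.2 V — the active assumption fails.
Re-solve with V_CE = 0.2 V. KCL at the emitter: V_E/R_E = (V_BB−0.7−V_E)/R_B + (V_CC−0.2−V_E)/R_C, giving V_E = 1.25 V.
I_C = (V_CC − 0.2 − V_E)/R_C = (12.8 − 1.25)/10 = 1.15 mA.
Check: I_B = (5.8 − 1.25)/47 = 0.0968 mA, and β·I_B = 7.74 mA > I_C, confirming saturation.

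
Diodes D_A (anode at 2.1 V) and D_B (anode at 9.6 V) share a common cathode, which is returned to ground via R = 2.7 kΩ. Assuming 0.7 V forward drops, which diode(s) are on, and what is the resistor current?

Only D_B conducts; I_R ≈ 3.3 mA

Assume both conduct. Then node N would need to be at both 2.1−0.7 = 1.4 V and 9.6−0.7 = 8.9 V, which is impossible.
Assume only D_B conducts: V_N = 9.6 − 0.7 = 8.9 V, so I_R = 8.9/2.7 = 3.3 mA.
Check D_A: its anode-to-cathode voltage is 2.1 − 8.9 = -6.8 V < 0.7 V, so it is off. The assumption is consistent.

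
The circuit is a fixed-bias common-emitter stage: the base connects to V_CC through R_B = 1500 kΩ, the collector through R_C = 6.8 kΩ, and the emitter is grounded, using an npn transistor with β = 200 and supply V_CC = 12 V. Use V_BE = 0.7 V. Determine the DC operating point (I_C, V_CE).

I_C ≈ 1.5 mA, V_CE ≈ 1.8 V

Base loop: V_CC = I_B·R_B + V_BE, so I_B = (12 − 0.7)/1500 kΩ = 0.00753 mA.
In the active region I_C = β·I_B = 200 × 0.00753 = 1.51 mA.
Collector loop: V_CE = V_CC − I_C·R_C = 12 − 1.51×6.8 = 1.75 V.
Since V_CE = 1.75 V > V_CE(sat) ≈ 0.2 V, the transistor is in the active region as assumed.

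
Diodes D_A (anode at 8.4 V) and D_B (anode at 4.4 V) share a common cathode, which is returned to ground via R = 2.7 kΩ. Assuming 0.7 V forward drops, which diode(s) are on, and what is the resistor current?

Only D_A conducts; I_R ≈ 2.9 mA

Assume both conduct. Then node N would need to be at both 8.4−0.7 = 7.7 V and 4.4−0.7 = 3.7 V, which is impossible.
Assume only D_A conducts: V_N = 8.4 − 0.7 = 7.7 V, so I_R = 7.7/2.7 = 2.85 mA.
Check D_B: its anode-to-cathode voltage is 4.4 − 7.7 = -3.3 V < 0.7 V, so it is off. The assumption is consistent.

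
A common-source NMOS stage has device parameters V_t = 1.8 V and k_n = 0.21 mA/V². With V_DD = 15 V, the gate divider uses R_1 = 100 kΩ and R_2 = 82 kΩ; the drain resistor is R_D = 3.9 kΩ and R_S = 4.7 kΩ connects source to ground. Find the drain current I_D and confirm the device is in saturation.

I_D ≈ 0.56 mA

V_G = V_DD·R_2/(R_1+R_2) = 15×82/182 = 6.76 V.
Assume saturation: I_D = (k_n/2)(V_GS − V_t)² with V_GS = V_G − I_D·R_S = 6.76 − 4.7·I_D.
Substituting gives 2.32·I_D² − 5.89·I_D + 2.58 = 0, with roots I_D = 0.562 or 1.98 mA.
The root I_D = 1.98 mA gives V_GS = -2.54 V ≤ V_t, so take I_D = 0.562 mA.
Then V_GS = 4.11 V and V_DS = V_DD − I_D(R_D+R_S) = 15 − 0.562×8.6 = 10.2 V.
Saturation requires V_DS ≥ V_GS − V_t = 2.31 V; 10.2 ≥ 2.31 ✓.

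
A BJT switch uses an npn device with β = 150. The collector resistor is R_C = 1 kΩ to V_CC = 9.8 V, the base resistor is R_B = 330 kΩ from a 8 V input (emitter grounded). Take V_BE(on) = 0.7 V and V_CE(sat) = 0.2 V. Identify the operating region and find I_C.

Assume active. Base-emitter loop: I_B = (V_BB − V_BE)/R_B = (8 − 0.7)/330 = 0.0221 mA.
I_C = β·I_B = 150×0.0221 = 3.32 mA.
V_CE = V_CC − I_C·R_C = 9.8 − 3.32×1 = 6.48 V > V_CE(sat), so the active-region assumption holds.

active; I_C ≈ 3.3 mA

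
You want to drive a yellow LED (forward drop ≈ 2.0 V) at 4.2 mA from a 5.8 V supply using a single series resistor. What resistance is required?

The resistor drops V_S − V_D = 5.8 − 2.0 = 3.8 V at 4.2 mA.
R = 3.8 V / 4.2 mA = 0.905 kΩ.

R ≈ 0.9 kΩ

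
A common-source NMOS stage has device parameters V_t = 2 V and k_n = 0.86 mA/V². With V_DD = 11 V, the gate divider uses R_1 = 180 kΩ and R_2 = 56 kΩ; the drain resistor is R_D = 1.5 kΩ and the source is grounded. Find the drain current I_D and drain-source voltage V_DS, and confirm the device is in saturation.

I_D ≈ 0.16 mA, V_DS ≈ 11 V

V_G = V_DD·R_2/(R_1+R_2) = 11×56/236 = 2.61 V. With the source grounded, V_GS = V_G = 2.61 V.
Assume saturation: I_D = (k_n/2)(V_GS − V_t)² = (0.86/2)×(2.61 − 2)² = 0.43×0.61² = 0.16 mA.
V_DS = V_DD − I_D·R_D = 11 − 0.16×1.5 = 10.8 V.
Saturation requires V_DS ≥ V_GS − V_t = 0.61 V; 10.8 ≥ 0.61 ✓.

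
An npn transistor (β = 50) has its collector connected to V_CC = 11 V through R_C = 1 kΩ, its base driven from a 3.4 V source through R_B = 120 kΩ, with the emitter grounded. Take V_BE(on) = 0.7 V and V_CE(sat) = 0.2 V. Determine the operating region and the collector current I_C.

active; I_C ≈ 1.1 mA

Assume active. Base-emitter loop: I_B = (V_BB − V_BE)/R_B = (3.4 − 0.7)/120 = 0.0225 mA.
I_C = β·I_B = 50×0.0225 = 1.13 mA.
V_CE = V_CC − I_C·R_C = 11 − 1.13×1 = 9.88 V > V_CE(sat), so the active-region assumption holds.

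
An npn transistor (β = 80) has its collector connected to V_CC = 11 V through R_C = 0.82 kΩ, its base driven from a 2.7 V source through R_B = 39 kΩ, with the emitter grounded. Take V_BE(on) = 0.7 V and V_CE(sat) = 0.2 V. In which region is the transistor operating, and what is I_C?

active; I_C ≈ 4.1 mA

Assume active. Base-emitter loop: I_B = (V_BB − V_BE)/R_B = (2.7 − 0.7)/39 = 0.0513 mA.
I_C = β·I_B = 80×0.0513 = 4.1 mA.
V_CE = V_CC − I_C·R_C = 11 − 4.1×0.82 = 7.64 V > V_CE(sat), so the active-region assumption holds.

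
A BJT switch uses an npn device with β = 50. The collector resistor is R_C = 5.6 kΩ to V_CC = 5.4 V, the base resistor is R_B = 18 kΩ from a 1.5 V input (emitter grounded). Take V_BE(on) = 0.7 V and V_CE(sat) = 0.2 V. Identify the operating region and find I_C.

Assume active: I_B = (1.5 − 0.7)/18 = 0.0444 mA, giving I_C = β·I_B = 2.22 mA.
But then V_CE = 5.4 − 2.22×5.6 = -7.04 V < V_CE(sat) = 0.2 V — impossible in the active region.
So the transistor is saturated. With V_CE = 0.2 V, I_C = (V_CC − 0.2)/R_C = 5.2/5.6 = 0.929 mA.
Check: β·I_B = 2.22 mA > I_C = 0.929 mA, confirming saturation.

saturation; I_C ≈ 0.93 mA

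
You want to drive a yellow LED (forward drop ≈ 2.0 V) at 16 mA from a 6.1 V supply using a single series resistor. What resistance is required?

R ≈ 0.26 kΩ

The resistor drops V_S − V_D = 6.1 − 2.0 = 4.1 V at 16 mA.
R = 4.1 V / 16 mA = 0.256 kΩ.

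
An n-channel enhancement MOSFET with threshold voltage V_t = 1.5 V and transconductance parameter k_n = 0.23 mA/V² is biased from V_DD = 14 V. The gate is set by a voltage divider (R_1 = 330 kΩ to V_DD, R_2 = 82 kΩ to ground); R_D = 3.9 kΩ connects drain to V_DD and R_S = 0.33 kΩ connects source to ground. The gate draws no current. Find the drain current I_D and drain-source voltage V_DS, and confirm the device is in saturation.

I_D ≈ 0.17 mA, V_DS ≈ 13 V

V_G = V_DD·R_2/(R_1+R_2) = 14×82/412 = 2.79 V.
Assume saturation: I_D = (k_n/2)(V_GS − V_t)² with V_GS = V_G − I_D·R_S = 2.79 − 0.33·I_D.
Substituting gives 0.0125·I_D² − 1.1·I_D + 0.19 = 0, with roots I_D = 0.174 or 87.5 mA.
The root I_D = 87.5 mA gives V_GS = -26.1 V ≤ V_t, so take I_D = 0.174 mA.
Then V_GS = 2.73 V and V_DS = V_DD − I_D(R_D+R_S) = 14 − 0.174×4.23 = 13.3 V.
Saturation requires V_DS ≥ V_GS − V_t = 1.23 V; 13.3 ≥ 1.23 ✓.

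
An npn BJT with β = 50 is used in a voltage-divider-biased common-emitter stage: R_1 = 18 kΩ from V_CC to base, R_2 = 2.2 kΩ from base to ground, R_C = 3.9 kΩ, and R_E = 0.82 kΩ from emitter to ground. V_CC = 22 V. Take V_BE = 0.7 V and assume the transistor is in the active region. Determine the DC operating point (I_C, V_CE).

I_C ≈ 1.9 mA, V_CE ≈ 13 V

Thevenize the base divider: V_Th = V_CC·R_2/(R_1+R_2) = 22×2.2/20.2 = 2.4 V, R_Th = R_1‖R_2 = 1.96 kΩ.
Base-emitter loop: V_Th = I_B·R_Th + V_BE + (β+1)I_B·R_E, so I_B = (2.4 − 0.7) / (1.96 + 51×0.82) = 0.0387 mA.
I_C = β·I_B = 50×0.0387 = 1.94 mA, and I_E = (β+1)I_B = 1.98 mA.
V_CE = V_CC − I_C·R_C − I_E·R_E = 22 − 1.94×3.9 − 1.98×0.82 = 12.8 V.
V_CE = 12.8 V > 0.2 V confirms active-region operation.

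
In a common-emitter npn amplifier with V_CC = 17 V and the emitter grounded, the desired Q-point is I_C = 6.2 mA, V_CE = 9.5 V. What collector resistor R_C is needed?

Collector loop: V_CC = I_C·R_C + V_CE.
R_C = (V_CC − V_CE)/I_C = (17 − 9.5)/6.2 = 1.21 kΩ.

R_C ≈ 1.2 kΩ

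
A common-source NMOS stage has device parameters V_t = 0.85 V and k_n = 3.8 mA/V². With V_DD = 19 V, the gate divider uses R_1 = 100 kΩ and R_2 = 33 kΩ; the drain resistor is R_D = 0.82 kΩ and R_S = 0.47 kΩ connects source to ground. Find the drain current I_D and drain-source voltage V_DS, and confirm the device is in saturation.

V_G = V_DD·R_2/(R_1+R_2) = 19×33/133 = 4.71 V.
Assume saturation: I_D = (k_n/2)(V_GS − V_t)² with V_GS = V_G − I_D·R_S = 4.71 − 0.47·I_D.
Substituting gives 0.42·I_D² − 7.9·I_D + 28.4 = 0, with roots I_D = 4.83 or 14 mA.
The root I_D = 14 mA gives V_GS = -1.86 V ≤ V_t, so take I_D = 4.83 mA.
Then V_GS = 2.44 V and V_DS = V_DD − I_D(R_D+R_S) = 19 − 4.83×1.29 = 12.8 V.
Saturation requires V_DS ≥ V_GS − V_t = 1.59 V; 12.8 ≥ 1.59 ✓.

I_D ≈ 4.8 mA, V_DS ≈ 13 V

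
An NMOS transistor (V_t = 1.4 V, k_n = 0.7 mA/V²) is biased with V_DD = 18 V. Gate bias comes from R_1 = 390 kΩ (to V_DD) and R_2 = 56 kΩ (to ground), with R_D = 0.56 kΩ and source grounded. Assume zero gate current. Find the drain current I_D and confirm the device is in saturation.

V_G = V_DD·R_2/(R_1+R_2) = 18×56/446 = 2.26 V. With the source grounded, V_GS = V_G = 2.26 V.
Assume saturation: I_D = (k_n/2)(V_GS − V_t)² = (0.7/2)×(2.26 − 1.4)² = 0.35×0.86² = 0.259 mA.
V_DS = V_DD − I_D·R_D = 18 − 0.259×0.56 = 17.9 V.
Saturation requires V_DS ≥ V_GS − V_t = 0.86 V; 17.9 ≥ 0.86 ✓.

I_D ≈ 0.26 mA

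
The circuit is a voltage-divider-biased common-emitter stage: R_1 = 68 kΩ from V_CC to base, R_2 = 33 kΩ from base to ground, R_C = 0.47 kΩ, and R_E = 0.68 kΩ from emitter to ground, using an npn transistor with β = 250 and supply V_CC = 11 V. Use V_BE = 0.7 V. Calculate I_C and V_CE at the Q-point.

I_C ≈ 3.8 mA, V_CE ≈ 6.7 V

Thevenize the base divider: V_Th = V_CC·R_2/(R_1+R_2) = 11×33/101 = 3.59 V, R_Th = R_1‖R_2 = 22.2 kΩ.
Base-emitter loop: V_Th = I_B·R_Th + V_BE + (β+1)I_B·R_E, so I_B = (3.59 − 0.7) / (22.2 + 251×0.68) = 0.015 mA.
I_C = β·I_B = 250×0.015 = 3.75 mA, and I_E = (β+1)I_B = 3.77 mA.
V_CE = V_CC − I_C·R_C − I_E·R_E = 11 − 3.75×0.47 − 3.77×0.68 = 6.68 V.
V_CE = 6.68 V > 0.2 V confirms active-region operation.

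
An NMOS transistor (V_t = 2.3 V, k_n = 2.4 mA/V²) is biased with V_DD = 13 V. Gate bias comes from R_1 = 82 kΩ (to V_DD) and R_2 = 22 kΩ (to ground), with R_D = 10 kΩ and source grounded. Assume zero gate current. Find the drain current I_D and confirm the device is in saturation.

I_D ≈ 0.24 mA

V_G = V_DD·R_2/(R_1+R_2) = 13×22/104 = 2.75 V. With the source grounded, V_GS = V_G = 2.75 V.
Assume saturation: I_D = (k_n/2)(V_GS − V_t)² = (2.4/2)×(2.75 − 2.3)² = 1.2×0.45² = 0.243 mA.
V_DS = V_DD − I_D·R_D = 13 − 0.243×10 = 10.6 V.
Saturation requires V_DS ≥ V_GS − V_t = 0.45 V; 10.6 ≥ 0.45 ✓.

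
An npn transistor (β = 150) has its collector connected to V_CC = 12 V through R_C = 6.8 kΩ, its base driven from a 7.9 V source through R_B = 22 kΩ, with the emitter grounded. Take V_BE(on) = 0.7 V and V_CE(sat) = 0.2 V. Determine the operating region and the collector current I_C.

Assume active: I_B = (7.9 − 0.7)/22 = 0.327 mA, giving I_C = β·I_B = 49.1 mA.
But then V_CE = 12 − 49.1×6.8 = -322 V < V_CE(sat) = 0.2 V — impossible in the active region.
So the transistor is saturated. With V_CE = 0.2 V, I_C = (V_CC − 0.2)/R_C = 11.8/6.8 = 1.74 mA.
Check: β·I_B = 49.1 mA > I_C = 1.74 mA, confirming saturation.

saturation; I_C ≈ 1.7 mA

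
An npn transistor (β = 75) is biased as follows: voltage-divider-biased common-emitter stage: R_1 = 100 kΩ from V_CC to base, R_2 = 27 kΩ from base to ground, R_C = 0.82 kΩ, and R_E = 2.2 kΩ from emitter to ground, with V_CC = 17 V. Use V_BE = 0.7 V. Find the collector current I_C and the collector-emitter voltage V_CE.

Thevenize the base divider: V_Th = V_CC·R_2/(R_1+R_2) = 17×27/127 = 3.61 V, R_Th = R_1‖R_2 = 21.3 kΩ.
Base-emitter loop: V_Th = I_B·R_Th + V_BE + (β+1)I_B·R_E, so I_B = (3.61 − 0.7) / (21.3 + 76×2.2) = 0.0155 mA.
I_C = β·I_B = 75×0.0155 = 1.16 mA, and I_E = (β+1)I_B = 1.18 mA.
V_CE = V_CC − I_C·R_C − I_E·R_E = 17 − 1.16×0.82 − 1.18×2.2 = 13.5 V.
V_CE = 13.5 V > 0.2 V confirms active-region operation.

I_C ≈ 1.2 mA, V_CE ≈ 13 V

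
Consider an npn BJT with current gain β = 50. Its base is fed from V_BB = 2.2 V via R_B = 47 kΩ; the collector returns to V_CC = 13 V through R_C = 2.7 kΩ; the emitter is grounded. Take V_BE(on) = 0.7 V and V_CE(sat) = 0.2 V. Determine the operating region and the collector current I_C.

active; I_C ≈ 1.6 mA

Assume active. Base-emitter loop: I_B = (V_BB − V_BE)/R_B = (2.2 − 0.7)/47 = 0.0319 mA.
I_C = β·I_B = 50×0.0319 = 1.6 mA.
V_CE = V_CC − I_C·R_C = 13 − 1.6×2.7 = 8.69 V > V_CE(sat), so the active-region assumption holds.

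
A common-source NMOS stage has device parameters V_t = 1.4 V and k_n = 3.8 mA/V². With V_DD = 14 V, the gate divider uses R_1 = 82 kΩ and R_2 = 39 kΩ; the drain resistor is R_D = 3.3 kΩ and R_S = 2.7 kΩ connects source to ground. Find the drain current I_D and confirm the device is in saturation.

I_D ≈ 0.9 mA

V_G = V_DD·R_2/(R_1+R_2) = 14×39/121 = 4.51 V.
Assume saturation: I_D = (k_n/2)(V_GS − V_t)² with V_GS = V_G − I_D·R_S = 4.51 − 2.7·I_D.
Substituting gives 13.9·I_D² − 32.9·I_D + 18.4 = 0, with roots I_D = 0.898 or 1.48 mA.
The root I_D = 1.48 mA gives V_GS = 0.518 V ≤ V_t, so take I_D = 0.898 mA.
Then V_GS = 2.09 V and V_DS = V_DD − I_D(R_D+R_S) = 14 − 0.898×6 = 8.61 V.
Saturation requires V_DS ≥ V_GS − V_t = 0.688 V; 8.61 ≥ 0.688 ✓.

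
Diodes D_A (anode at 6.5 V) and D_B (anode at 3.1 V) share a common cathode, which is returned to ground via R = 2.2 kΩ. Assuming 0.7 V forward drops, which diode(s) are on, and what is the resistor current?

Assume both conduct. Then node N would need to be at both 6.5−0.7 = 5.8 V and 3.1−0.7 = 2.4 V, which is impossible.
Assume only D_A conducts: V_N = 6.5 − 0.7 = 5.8 V, so I_R = 5.8/2.2 = 2.64 mA.
Check D_B: its anode-to-cathode voltage is 3.1 − 5.8 = -2.7 V < 0.7 V, so it is off. The assumption is consistent.

Only D_A conducts; I_R ≈ 2.6 mA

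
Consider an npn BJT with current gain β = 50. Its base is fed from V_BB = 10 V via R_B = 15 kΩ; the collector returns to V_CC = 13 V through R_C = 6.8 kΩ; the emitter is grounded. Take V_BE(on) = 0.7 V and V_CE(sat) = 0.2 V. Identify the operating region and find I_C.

saturation; I_C ≈ 1.9 mA

Assume active: I_B = (10 − 0.7)/15 = 0.62 mA, giving I_C = β·I_B = 31 mA.
But then V_CE = 13 − 31×6.8 = -198 V < V_CE(sat) = 0.2 V — impossible in the active region.
So the transistor is saturated. With V_CE = 0.2 V, I_C = (V_CC − 0.2)/R_C = 12.8/6.8 = 1.88 mA.
Check: β·I_B = 31 mA > I_C = 1.88 mA, confirming saturation.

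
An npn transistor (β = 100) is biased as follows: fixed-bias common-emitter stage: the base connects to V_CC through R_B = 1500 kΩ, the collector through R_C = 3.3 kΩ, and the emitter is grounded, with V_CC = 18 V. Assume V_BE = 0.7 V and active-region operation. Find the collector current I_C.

I_C ≈ 1.2 mA

Base loop: V_CC = I_B·R_B + V_BE, so I_B = (18 − 0.7)/1500 kΩ = 0.0115 mA.
In the active region I_C = β·I_B = 100 × 0.0115 = 1.15 mA.
Collector loop: V_CE = V_CC − I_C·R_C = 18 − 1.15×3.3 = 14.2 V.
Since V_CE = 14.2 V > V_CE(sat) ≈ 0.2 V, the transistor is in the active region as assumed.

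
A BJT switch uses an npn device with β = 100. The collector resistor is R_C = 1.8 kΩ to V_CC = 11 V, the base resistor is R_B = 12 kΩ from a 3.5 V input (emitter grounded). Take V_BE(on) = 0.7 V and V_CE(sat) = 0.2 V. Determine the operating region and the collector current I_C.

Assume active: I_B = (3.5 − 0.7)/12 = 0.233 mA, giving I_C = β·I_B = 23.3 mA.
But then V_CE = 11 − 23.3×1.8 = -31 V < V_CE(sat) = 0.2 V — impossible in the active region.
So the transistor is saturated. With V_CE = 0.2 V, I_C = (V_CC − 0.2)/R_C = 10.8/1.8 = 6 mA.
Check: β·I_B = 23.3 mA > I_C = 6 mA, confirming saturation.

saturation; I_C ≈ 6 mA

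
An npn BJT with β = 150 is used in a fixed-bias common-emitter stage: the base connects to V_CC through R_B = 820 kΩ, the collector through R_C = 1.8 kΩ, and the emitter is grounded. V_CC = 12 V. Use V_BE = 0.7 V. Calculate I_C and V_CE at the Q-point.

Base loop: V_CC = I_B·R_B + V_BE, so I_B = (12 − 0.7)/820 kΩ = 0.0138 mA.
In the active region I_C = β·I_B = 150 × 0.0138 = 2.07 mA.
Collector loop: V_CE = V_CC − I_C·R_C = 12 − 2.07×1.8 = 8.28 V.
Since V_CE = 8.28 V > V_CE(sat) ≈ 0.2 V, the transistor is in the active region as assumed.

I_C ≈ 2.1 mA, V_CE ≈ 8.3 V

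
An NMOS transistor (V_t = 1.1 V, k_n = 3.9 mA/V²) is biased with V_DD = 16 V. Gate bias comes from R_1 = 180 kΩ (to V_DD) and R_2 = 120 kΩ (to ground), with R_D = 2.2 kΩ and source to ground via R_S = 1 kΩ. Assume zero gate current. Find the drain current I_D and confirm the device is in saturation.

V_G = V_DD·R_2/(R_1+R_2) = 16×120/300 = 6.4 V.
Assume saturation: I_D = (k_n/2)(V_GS − V_t)² with V_GS = V_G − I_D·R_S = 6.4 − 1·I_D.
Substituting gives 1.95·I_D² − 21.7·I_D + 54.8 = 0, with roots I_D = 3.89 or 7.22 mA.
The root I_D = 7.22 mA gives V_GS = -0.825 V ≤ V_t, so take I_D = 3.89 mA.
Then V_GS = 2.51 V and V_DS = V_DD − I_D(R_D+R_S) = 16 − 3.89×3.2 = 3.56 V.
Saturation requires V_DS ≥ V_GS − V_t = 1.41 V; 3.56 ≥ 1.41 ✓.

I_D ≈ 3.9 mA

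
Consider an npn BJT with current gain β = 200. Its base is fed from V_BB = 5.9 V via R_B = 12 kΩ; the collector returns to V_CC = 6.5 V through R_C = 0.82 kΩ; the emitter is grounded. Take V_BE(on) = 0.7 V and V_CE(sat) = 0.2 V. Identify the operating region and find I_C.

saturation; I_C ≈ 7.7 mA

Assume active: I_B = (5.9 − 0.7)/12 = 0.433 mA, giving I_C = β·I_B = 86.7 mA.
But then V_CE = 6.5 − 86.7×0.82 = -64.6 V < V_CE(sat) = 0.2 V — impossible in the active region.
So the transistor is saturated. With V_CE = 0.2 V, I_C = (V_CC − 0.2)/R_C = 6.3/0.82 = 7.68 mA.
Check: β·I_B = 86.7 mA > I_C = 7.68 mA, confirming saturation.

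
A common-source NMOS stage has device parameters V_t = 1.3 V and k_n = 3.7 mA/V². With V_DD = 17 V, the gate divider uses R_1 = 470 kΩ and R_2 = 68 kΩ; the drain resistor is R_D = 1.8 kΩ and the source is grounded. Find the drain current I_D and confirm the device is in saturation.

V_G = V_DD·R_2/(R_1+R_2) = 17×68/538 = 2.15 V. With the source grounded, V_GS = V_G = 2.15 V.
Assume saturation: I_D = (k_n/2)(V_GS − V_t)² = (3.7/2)×(2.15 − 1.3)² = 1.85×0.849² = 1.33 mA.
V_DS = V_DD − I_D·R_D = 17 − 1.33×1.8 = 14.6 V.
Saturation requires V_DS ≥ V_GS − V_t = 0.849 V; 14.6 ≥ 0.849 ✓.

I_D ≈ 1.3 mA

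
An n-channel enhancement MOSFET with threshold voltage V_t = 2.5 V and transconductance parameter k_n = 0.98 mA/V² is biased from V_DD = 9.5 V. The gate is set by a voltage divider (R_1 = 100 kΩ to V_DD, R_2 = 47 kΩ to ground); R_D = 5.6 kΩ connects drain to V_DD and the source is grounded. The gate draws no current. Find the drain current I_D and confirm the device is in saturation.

I_D ≈ 0.14 mA

V_G = V_DD·R_2/(R_1+R_2) = 9.5×47/147 = 3.04 V. With the source grounded, V_GS = V_G = 3.04 V.
Assume saturation: I_D = (k_n/2)(V_GS − V_t)² = (0.98/2)×(3.04 − 2.5)² = 0.49×0.537² = 0.142 mA.
V_DS = V_DD − I_D·R_D = 9.5 − 0.142×5.6 = 8.71 V.
Saturation requires V_DS ≥ V_GS − V_t = 0.537 V; 8.71 ≥ 0.537 ✓.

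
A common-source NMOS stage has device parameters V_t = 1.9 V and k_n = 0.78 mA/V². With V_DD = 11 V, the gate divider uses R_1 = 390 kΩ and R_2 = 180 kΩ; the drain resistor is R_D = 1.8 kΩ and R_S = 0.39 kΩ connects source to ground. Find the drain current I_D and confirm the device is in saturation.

V_G = V_DD·R_2/(R_1+R_2) = 11×180/570 = 3.47 V.
Assume saturation: I_D = (k_n/2)(V_GS − V_t)² with V_GS = V_G − I_D·R_S = 3.47 − 0.39·I_D.
Substituting gives 0.0593·I_D² − 1.48·I_D + 0.966 = 0, with roots I_D = 0.671 or 24.3 mA.
The root I_D = 24.3 mA gives V_GS = -5.99 V ≤ V_t, so take I_D = 0.671 mA.
Then V_GS = 3.21 V and V_DS = V_DD − I_D(R_D+R_S) = 11 − 0.671×2.19 = 9.53 V.
Saturation requires V_DS ≥ V_GS − V_t = 1.31 V; 9.53 ≥ 1.31 ✓.

I_D ≈ 0.67 mA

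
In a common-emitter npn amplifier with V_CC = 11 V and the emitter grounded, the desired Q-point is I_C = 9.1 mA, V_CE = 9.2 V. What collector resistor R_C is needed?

Collector loop: V_CC = I_C·R_C + V_CE.
R_C = (V_CC − V_CE)/I_C = (11 − 9.2)/9.1 = 0.198 kΩ.

R_C ≈ 0.2 kΩ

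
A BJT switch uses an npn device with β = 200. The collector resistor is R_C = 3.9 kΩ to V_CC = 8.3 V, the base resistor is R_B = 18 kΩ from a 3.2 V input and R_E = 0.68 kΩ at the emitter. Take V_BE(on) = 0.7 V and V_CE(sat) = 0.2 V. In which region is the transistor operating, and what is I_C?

Assume active: I_B = (3.2 − 0.7)/(18 + 201×0.68) = 0.0162 mA, I_C = β·I_B = 3.23 mA.
Then V_CE = 8.3 − 3.23×3.9 − 3.25×0.68 = -6.52 V < 0.2 V — the active assumption fails.
Re-solve with V_CE = 0.2 V. KCL at the emitter: V_E/R_E = (V_BB−0.7−V_E)/R_B + (V_CC−0.2−V_E)/R_C, giving V_E = 1.24 V.
I_C = (V_CC − 0.2 − V_E)/R_C = (8.1 − 1.24)/3.9 = 1.76 mA.
Check: I_B = (2.5 − 1.24)/18 = 0.0698 mA, and β·I_B = 14 mA > I_C, confirming saturation.

saturation; I_C ≈ 1.8 mA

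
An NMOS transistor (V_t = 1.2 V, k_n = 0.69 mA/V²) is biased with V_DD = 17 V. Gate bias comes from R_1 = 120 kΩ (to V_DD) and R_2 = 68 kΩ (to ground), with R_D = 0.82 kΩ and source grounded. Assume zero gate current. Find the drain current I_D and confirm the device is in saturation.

I_D ≈ 8.4 mA

V_G = V_DD·R_2/(R_1+R_2) = 17×68/188 = 6.15 V. With the source grounded, V_GS = V_G = 6.15 V.
Assume saturation: I_D = (k_n/2)(V_GS − V_t)² = (0.69/2)×(6.15 − 1.2)² = 0.345×4.95² = 8.45 mA.
V_DS = V_DD − I_D·R_D = 17 − 8.45×0.82 = 10.1 V.
Saturation requires V_DS ≥ V_GS − V_t = 4.95 V; 10.1 ≥ 4.95 ✓.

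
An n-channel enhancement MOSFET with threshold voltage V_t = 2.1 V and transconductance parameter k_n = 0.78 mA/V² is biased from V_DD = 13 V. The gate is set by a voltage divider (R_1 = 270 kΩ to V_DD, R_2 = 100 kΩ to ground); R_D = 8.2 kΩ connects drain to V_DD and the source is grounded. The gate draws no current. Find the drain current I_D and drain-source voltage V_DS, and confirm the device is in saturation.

I_D ≈ 0.78 mA, V_DS ≈ 6.6 V

V_G = V_DD·R_2/(R_1+R_2) = 13×100/370 = 3.51 V. With the source grounded, V_GS = V_G = 3.51 V.
Assume saturation: I_D = (k_n/2)(V_GS − V_t)² = (0.78/2)×(3.51 − 2.1)² = 0.39×1.41² = 0.779 mA.
V_DS = V_DD − I_D·R_D = 13 − 0.779×8.2 = 6.61 V.
Saturation requires V_DS ≥ V_GS − V_t = 1.41 V; 6.61 ≥ 1.41 ✓.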